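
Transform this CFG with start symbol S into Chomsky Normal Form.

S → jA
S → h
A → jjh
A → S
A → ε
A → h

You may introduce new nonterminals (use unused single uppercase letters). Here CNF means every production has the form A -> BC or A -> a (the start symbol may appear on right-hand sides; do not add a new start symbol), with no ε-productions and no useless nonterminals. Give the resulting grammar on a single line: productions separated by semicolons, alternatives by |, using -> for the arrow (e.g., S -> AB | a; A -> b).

S -> h | j | BA; A -> h | j | BA | BD; B -> j; C -> h; D -> BC

Nullable: {A}; after ε-elimination: S -> h | j | jA; A -> S | h | jjh.
After unit-elimination: S -> h | j | jA; A -> h | j | jA | jjh.
TERM: introduce C -> h, B -> j and substitute in every rule of length ≥2.
BIN: A -> BBC becomes A -> BD, D -> BC.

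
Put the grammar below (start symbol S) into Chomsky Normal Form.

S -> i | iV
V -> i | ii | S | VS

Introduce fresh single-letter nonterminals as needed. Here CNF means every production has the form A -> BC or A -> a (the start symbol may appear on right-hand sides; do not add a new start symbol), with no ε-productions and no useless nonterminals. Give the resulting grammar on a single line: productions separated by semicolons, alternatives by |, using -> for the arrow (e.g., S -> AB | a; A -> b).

S -> i | AV; A -> i; V -> i | AA | AV | VS

No ε-productions.
After unit-elimination: S -> i | iV; V -> i | VS | iV | ii.
TERM: introduce A -> i and substitute in every rule of length ≥2.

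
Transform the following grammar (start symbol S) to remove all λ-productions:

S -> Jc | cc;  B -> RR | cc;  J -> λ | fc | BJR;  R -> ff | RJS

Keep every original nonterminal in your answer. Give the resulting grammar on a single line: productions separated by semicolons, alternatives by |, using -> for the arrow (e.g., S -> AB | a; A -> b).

Nullable set: {J}.
S -> Jc: J nullable, giving Jc | c.
Drop J -> λ.
J -> BJR: J nullable, giving BJR | BR.
R -> RJS: J nullable, giving RJS | RS.
Unchanged (no nullable symbols): S -> cc; B -> RR; B -> cc; J -> fc; R -> ff.

S -> c | Jc | cc; B -> RR | cc; J -> BR | fc | BJR; R -> RS | ff | RJS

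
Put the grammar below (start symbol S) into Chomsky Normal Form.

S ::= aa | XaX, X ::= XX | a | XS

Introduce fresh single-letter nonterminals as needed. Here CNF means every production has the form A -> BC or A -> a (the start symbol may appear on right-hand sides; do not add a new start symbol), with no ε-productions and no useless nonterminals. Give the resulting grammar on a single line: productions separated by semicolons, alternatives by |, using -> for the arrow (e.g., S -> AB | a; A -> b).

S -> AA | XB; A -> a; B -> AX; X -> a | XS | XX

No ε-productions.
No unit productions to eliminate.
TERM: introduce A -> a and substitute in every rule of length ≥2.
BIN: S -> XAX becomes S -> XB, B -> AX.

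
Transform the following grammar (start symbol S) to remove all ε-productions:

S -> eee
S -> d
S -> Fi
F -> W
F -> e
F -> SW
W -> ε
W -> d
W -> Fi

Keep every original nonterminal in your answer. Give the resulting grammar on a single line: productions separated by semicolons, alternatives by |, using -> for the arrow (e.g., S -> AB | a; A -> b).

Nullable set: {F, W}.
S -> Fi: F nullable, giving Fi | i.
F -> SW: W nullable, giving S | SW.
F -> W: W nullable, giving W.
Drop W -> ε.
W -> Fi: F nullable, giving Fi | i.
Unchanged (no nullable symbols): S -> d; S -> eee; F -> e; W -> d.

S -> d | i | Fi | eee; F -> S | W | e | SW; W -> d | i | Fi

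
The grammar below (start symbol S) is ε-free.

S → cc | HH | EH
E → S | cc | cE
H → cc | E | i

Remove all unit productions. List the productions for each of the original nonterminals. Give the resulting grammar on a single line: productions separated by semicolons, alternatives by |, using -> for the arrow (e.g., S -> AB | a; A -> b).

S -> EH | HH | cc; E -> EH | HH | cE | cc; H -> i | EH | HH | cE | cc

Unit productions: E->S, H->E.
Unit pairs (A ⇒* B via units): (E,S), (H,E), (H,S).
S: inherits non-unit rules of {S} → EH | HH | cc.
E: inherits non-unit rules of {E, S} → EH | HH | cE | cc.
H: inherits non-unit rules of {E, H, S} → EH | HH | cE | cc | i.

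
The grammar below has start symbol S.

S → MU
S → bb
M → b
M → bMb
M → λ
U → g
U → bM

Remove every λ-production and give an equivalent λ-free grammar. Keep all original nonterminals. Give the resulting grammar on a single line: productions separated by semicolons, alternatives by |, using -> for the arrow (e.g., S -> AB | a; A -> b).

S -> U | MU | bb; M -> b | bb | bMb; U -> b | g | bM

Nullable set: {M}.
S -> MU: M nullable, giving MU | U.
Drop M -> λ.
M -> bMb: M nullable, giving bMb | bb.
U -> bM: M nullable, giving b | bM.
Unchanged (no nullable symbols): S -> bb; M -> b; U -> g.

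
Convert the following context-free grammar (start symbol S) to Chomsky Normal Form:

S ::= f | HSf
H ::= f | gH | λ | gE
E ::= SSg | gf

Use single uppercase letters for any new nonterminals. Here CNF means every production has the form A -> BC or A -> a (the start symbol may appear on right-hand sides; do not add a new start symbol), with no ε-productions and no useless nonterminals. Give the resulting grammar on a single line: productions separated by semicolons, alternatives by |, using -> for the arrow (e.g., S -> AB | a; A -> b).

Nullable: {H}; after ε-elimination: S -> f | Sf | HSf; E -> gf | SSg; H -> f | g | gE | gH.
No unit productions to eliminate.
TERM: introduce B -> f, A -> g and substitute in every rule of length ≥2.
BIN: E -> SSA becomes E -> SC, C -> SA; S -> HSB becomes S -> HD, D -> SB.

S -> f | HD | SB; A -> g; B -> f; C -> SA; D -> SB; E -> AB | SC; H -> f | g | AE | AH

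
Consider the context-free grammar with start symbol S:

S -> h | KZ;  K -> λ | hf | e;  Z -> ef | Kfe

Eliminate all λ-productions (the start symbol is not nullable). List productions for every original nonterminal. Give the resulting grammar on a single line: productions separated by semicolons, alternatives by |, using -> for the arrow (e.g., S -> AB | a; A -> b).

S -> Z | h | KZ; K -> e | hf; Z -> ef | fe | Kfe

Nullable set: {K}.
S -> KZ: K nullable, giving KZ | Z.
Drop K -> λ.
Z -> Kfe: K nullable, giving Kfe | fe.
Unchanged (no nullable symbols): S -> h; K -> e; K -> hf; Z -> ef.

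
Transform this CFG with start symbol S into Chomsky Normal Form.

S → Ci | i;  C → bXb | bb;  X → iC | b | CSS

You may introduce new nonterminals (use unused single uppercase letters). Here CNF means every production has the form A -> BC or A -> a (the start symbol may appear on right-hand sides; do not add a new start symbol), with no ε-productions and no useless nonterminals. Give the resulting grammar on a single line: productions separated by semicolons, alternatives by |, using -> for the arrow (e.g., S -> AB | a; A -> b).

S -> i | CB; A -> b; B -> i; C -> AA | AD; D -> XA; E -> SS; X -> b | BC | CE

No ε-productions.
No unit productions to eliminate.
TERM: introduce A -> b, B -> i and substitute in every rule of length ≥2.
BIN: C -> AXA becomes C -> AD, D -> XA; X -> CSS becomes X -> CE, E -> SS.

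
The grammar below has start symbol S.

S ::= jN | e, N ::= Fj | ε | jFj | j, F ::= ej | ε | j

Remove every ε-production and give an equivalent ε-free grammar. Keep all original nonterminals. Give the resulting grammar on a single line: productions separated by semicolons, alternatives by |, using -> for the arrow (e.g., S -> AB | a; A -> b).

S -> e | j | jN; F -> j | ej; N -> j | Fj | jj | jFj

Nullable set: {F, N}.
S -> jN: N nullable, giving j | jN.
Drop F -> ε.
Drop N -> ε.
N -> Fj: F nullable, giving Fj | j.
N -> jFj: F nullable, giving jFj | jj.
Unchanged (no nullable symbols): S -> e; F -> ej; F -> j; N -> j.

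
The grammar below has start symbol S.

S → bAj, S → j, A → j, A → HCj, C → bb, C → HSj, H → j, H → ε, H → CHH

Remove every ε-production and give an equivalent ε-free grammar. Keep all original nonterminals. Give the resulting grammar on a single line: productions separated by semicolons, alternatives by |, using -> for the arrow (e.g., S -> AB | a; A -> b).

S -> j | bAj; A -> j | Cj | HCj; C -> Sj | bb | HSj; H -> C | j | CH | CHH

Nullable set: {H}.
A -> HCj: H nullable, giving Cj | HCj.
C -> HSj: H nullable, giving HSj | Sj.
Drop H -> ε.
H -> CHH: H, H nullable, giving C | CH | CHH.
Unchanged (no nullable symbols): S -> bAj; S -> j; A -> j; C -> bb; H -> j.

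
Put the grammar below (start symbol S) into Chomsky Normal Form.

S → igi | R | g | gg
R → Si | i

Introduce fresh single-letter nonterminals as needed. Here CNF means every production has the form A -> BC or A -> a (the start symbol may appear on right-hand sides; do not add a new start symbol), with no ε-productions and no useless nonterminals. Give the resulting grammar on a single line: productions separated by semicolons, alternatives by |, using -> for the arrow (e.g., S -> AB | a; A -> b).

S -> g | i | AC | BB | SA; A -> i; B -> g; C -> BA

No ε-productions.
After unit-elimination: S -> g | i | Si | gg | igi; R -> i | Si.
TERM: introduce B -> g, A -> i and substitute in every rule of length ≥2.
BIN: S -> ABA becomes S -> AC, C -> BA.
Drop unreachable/unproductive: R.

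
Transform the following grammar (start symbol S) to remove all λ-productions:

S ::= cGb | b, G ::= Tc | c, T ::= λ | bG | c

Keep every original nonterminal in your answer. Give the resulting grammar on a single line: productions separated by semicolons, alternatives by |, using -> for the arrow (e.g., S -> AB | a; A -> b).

S -> b | cGb; G -> c | Tc; T -> c | bG

Nullable set: {T}.
G -> Tc: T nullable, giving Tc | c.
Drop T -> λ.
Unchanged (no nullable symbols): S -> b; S -> cGb; G -> c; T -> bG; T -> c.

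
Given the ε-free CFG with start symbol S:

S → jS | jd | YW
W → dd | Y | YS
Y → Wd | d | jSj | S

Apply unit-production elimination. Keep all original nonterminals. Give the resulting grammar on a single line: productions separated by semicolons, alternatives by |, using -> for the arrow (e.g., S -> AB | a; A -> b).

Unit productions: W->Y, Y->S.
Unit pairs (A ⇒* B via units): (W,S), (W,Y), (Y,S).
S: inherits non-unit rules of {S} → YW | jS | jd.
W: inherits non-unit rules of {S, W, Y} → Wd | YS | YW | d | dd | jS | jSj | jd.
Y: inherits non-unit rules of {S, Y} → Wd | YW | d | jS | jSj | jd.

S -> YW | jS | jd; W -> d | Wd | YS | YW | dd | jS | jd | jSj; Y -> d | Wd | YW | jS | jd | jSj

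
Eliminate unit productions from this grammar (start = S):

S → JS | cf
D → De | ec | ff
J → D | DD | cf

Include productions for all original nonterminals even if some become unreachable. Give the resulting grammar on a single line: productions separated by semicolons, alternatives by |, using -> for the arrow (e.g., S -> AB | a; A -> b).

Unit productions: J->D.
Unit pairs (A ⇒* B via units): (J,D).
S: inherits non-unit rules of {S} → JS | cf.
D: inherits non-unit rules of {D} → De | ec | ff.
J: inherits non-unit rules of {D, J} → DD | De | cf | ec | ff.

S -> JS | cf; D -> De | ec | ff; J -> DD | De | cf | ec | ff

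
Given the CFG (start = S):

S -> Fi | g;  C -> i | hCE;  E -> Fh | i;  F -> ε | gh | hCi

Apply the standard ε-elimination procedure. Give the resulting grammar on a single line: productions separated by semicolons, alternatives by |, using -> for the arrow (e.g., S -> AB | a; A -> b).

S -> g | i | Fi; C -> i | hCE; E -> h | i | Fh; F -> gh | hCi

Nullable set: {F}.
S -> Fi: F nullable, giving Fi | i.
E -> Fh: F nullable, giving Fh | h.
Drop F -> ε.
Unchanged (no nullable symbols): S -> g; C -> hCE; C -> i; E -> i; F -> gh; F -> hCi.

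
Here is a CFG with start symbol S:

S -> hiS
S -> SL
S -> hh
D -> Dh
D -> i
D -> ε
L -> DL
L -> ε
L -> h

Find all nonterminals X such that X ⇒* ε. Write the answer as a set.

{D, L}

Directly nullable (have an ε-rule): {D, L}.
Not nullable: S — each has a terminal in every rule's right-hand side or depends on a non-nullable symbol.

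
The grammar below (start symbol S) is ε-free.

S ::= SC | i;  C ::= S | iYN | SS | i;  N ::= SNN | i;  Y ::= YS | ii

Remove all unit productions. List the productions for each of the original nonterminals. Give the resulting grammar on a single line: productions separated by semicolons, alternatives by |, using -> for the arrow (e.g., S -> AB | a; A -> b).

Unit productions: C->S.
Unit pairs (A ⇒* B via units): (C,S).
S: inherits non-unit rules of {S} → SC | i.
C: inherits non-unit rules of {C, S} → SC | SS | i | iYN.
N: inherits non-unit rules of {N} → SNN | i.
Y: inherits non-unit rules of {Y} → YS | ii.

S -> i | SC; C -> i | SC | SS | iYN; N -> i | SNN; Y -> YS | ii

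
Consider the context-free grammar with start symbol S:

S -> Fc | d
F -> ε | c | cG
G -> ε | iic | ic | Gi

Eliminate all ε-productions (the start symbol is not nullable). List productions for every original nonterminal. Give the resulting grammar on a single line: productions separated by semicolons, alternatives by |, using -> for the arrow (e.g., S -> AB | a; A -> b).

S -> c | d | Fc; F -> c | cG; G -> i | Gi | ic | iic

Nullable set: {F, G}.
S -> Fc: F nullable, giving Fc | c.
Drop F -> ε.
F -> cG: G nullable, giving c | cG.
Drop G -> ε.
G -> Gi: G nullable, giving Gi | i.
Unchanged (no nullable symbols): S -> d; F -> c; G -> ic; G -> iic.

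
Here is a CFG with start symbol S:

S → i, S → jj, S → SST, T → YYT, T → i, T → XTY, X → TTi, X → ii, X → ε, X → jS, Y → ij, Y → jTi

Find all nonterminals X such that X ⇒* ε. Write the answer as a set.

{X}

Directly nullable (have an ε-rule): {X}.
Not nullable: S, T, Y — each has a terminal in every rule's right-hand side or depends on a non-nullable symbol.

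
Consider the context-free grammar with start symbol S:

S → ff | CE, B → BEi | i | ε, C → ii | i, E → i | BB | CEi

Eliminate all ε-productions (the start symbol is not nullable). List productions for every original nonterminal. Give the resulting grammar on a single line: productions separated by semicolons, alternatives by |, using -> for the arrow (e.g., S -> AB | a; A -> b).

Nullable set: {B, E}.
S -> CE: E nullable, giving C | CE.
Drop B -> ε.
B -> BEi: B, E nullable, giving BEi | Bi | Ei | i.
E -> BB: B, B nullable, giving B | BB.
E -> CEi: E nullable, giving CEi | Ci.
Unchanged (no nullable symbols): S -> ff; B -> i; C -> i; C -> ii; E -> i.

S -> C | CE | ff; B -> i | Bi | Ei | BEi; C -> i | ii; E -> B | i | BB | Ci | CEi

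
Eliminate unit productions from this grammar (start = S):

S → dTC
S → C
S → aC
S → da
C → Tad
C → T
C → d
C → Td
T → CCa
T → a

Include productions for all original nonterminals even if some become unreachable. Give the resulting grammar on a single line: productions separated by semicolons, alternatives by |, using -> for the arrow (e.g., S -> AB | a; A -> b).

S -> a | d | Td | aC | da | CCa | Tad | dTC; C -> a | d | Td | CCa | Tad; T -> a | CCa

Unit productions: C->T, S->C.
Unit pairs (A ⇒* B via units): (C,T), (S,C), (S,T).
S: inherits non-unit rules of {C, S, T} → CCa | Tad | Td | a | aC | d | dTC | da.
C: inherits non-unit rules of {C, T} → CCa | Tad | Td | a | d.
T: inherits non-unit rules of {T} → CCa | a.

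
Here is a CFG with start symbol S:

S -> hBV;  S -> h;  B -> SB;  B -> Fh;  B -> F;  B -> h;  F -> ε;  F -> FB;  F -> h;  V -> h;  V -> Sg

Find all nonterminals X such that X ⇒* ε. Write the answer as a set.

Directly nullable (have an ε-rule): {F}.
B is nullable via B -> F (every symbol on the right is already known nullable).
Not nullable: S, V — each has a terminal in every rule's right-hand side or depends on a non-nullable symbol.

{B, F}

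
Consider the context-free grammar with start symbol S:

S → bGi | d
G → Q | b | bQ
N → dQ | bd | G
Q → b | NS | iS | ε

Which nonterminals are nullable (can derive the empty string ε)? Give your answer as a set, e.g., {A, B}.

Directly nullable (have an ε-rule): {Q}.
G is nullable via G -> Q (every symbol on the right is already known nullable).
N is nullable via N -> G (every symbol on the right is already known nullable).
Not nullable: S — each has a terminal in every rule's right-hand side or depends on a non-nullable symbol.

{G, N, Q}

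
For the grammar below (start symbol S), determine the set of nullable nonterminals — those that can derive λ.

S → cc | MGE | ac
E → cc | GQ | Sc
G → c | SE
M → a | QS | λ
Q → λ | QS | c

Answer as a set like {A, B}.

{M, Q}

Directly nullable (have an ε-rule): {M, Q}.
Not nullable: E, G, S — each has a terminal in every rule's right-hand side or depends on a non-nullable symbol.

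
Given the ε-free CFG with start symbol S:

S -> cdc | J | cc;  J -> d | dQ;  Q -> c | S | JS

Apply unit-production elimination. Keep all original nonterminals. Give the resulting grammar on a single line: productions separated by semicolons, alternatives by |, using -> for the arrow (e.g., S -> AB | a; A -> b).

Unit productions: Q->S, S->J.
Unit pairs (A ⇒* B via units): (Q,J), (Q,S), (S,J).
S: inherits non-unit rules of {J, S} → cc | cdc | d | dQ.
J: inherits non-unit rules of {J} → d | dQ.
Q: inherits non-unit rules of {J, Q, S} → JS | c | cc | cdc | d | dQ.

S -> d | cc | dQ | cdc; J -> d | dQ; Q -> c | d | JS | cc | dQ | cdc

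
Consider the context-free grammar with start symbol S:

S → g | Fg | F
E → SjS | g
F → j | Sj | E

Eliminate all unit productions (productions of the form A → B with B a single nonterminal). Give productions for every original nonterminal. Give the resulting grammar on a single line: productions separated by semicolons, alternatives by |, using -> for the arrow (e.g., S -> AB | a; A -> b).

S -> g | j | Fg | Sj | SjS; E -> g | SjS; F -> g | j | Sj | SjS

Unit productions: F->E, S->F.
Unit pairs (A ⇒* B via units): (F,E), (S,E), (S,F).
S: inherits non-unit rules of {E, F, S} → Fg | Sj | SjS | g | j.
E: inherits non-unit rules of {E} → SjS | g.
F: inherits non-unit rules of {E, F} → Sj | SjS | g | j.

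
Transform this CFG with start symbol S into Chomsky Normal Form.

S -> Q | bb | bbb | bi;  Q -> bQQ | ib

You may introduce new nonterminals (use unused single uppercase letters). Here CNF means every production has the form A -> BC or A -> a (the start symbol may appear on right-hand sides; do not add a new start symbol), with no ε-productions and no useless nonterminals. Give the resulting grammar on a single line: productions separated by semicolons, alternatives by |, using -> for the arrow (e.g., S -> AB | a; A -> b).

S -> AA | AB | AD | AE | BA; A -> b; B -> i; C -> QQ; D -> AA; E -> QQ; Q -> AC | BA

No ε-productions.
After unit-elimination: S -> bb | bi | ib | bQQ | bbb; Q -> ib | bQQ.
TERM: introduce A -> b, B -> i and substitute in every rule of length ≥2.
BIN: Q -> AQQ becomes Q -> AC, C -> QQ; S -> AAA becomes S -> AD, D -> AA; S -> AQQ becomes S -> AE, E -> QQ.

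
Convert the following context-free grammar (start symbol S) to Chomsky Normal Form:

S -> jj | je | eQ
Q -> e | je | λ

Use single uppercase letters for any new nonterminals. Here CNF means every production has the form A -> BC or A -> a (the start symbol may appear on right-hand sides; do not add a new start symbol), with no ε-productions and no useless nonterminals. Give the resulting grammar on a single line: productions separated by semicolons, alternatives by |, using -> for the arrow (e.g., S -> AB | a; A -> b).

S -> e | AA | AB | BQ; A -> j; B -> e; Q -> e | AB

Nullable: {Q}; after ε-elimination: S -> e | eQ | je | jj; Q -> e | je.
No unit productions to eliminate.
TERM: introduce B -> e, A -> j and substitute in every rule of length ≥2.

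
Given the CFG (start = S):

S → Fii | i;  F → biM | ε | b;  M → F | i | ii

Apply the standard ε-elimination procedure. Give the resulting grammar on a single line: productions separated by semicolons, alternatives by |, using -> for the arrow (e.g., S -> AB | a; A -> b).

Nullable set: {F, M}.
S -> Fii: F nullable, giving Fii | ii.
Drop F -> ε.
F -> biM: M nullable, giving bi | biM.
M -> F: F nullable, giving F.
Unchanged (no nullable symbols): S -> i; F -> b; M -> i; M -> ii.

S -> i | ii | Fii; F -> b | bi | biM; M -> F | i | ii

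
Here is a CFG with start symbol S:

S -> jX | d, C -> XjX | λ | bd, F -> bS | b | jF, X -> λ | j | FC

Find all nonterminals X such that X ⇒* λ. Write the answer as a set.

{C, X}

Directly nullable (have an ε-rule): {C, X}.
Not nullable: F, S — each has a terminal in every rule's right-hand side or depends on a non-nullable symbol.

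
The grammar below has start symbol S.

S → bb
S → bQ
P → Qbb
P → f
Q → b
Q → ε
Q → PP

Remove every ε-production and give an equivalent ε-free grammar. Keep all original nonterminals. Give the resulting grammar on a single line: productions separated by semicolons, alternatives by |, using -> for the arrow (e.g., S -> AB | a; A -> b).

Nullable set: {Q}.
S -> bQ: Q nullable, giving b | bQ.
P -> Qbb: Q nullable, giving Qbb | bb.
Drop Q -> ε.
Unchanged (no nullable symbols): S -> bb; P -> f; Q -> PP; Q -> b.

S -> b | bQ | bb; P -> f | bb | Qbb; Q -> b | PP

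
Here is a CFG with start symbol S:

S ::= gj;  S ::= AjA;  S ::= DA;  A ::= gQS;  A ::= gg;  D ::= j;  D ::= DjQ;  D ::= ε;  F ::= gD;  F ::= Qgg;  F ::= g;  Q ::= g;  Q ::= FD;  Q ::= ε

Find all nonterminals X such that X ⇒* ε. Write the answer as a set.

{D, Q}

Directly nullable (have an ε-rule): {D, Q}.
Not nullable: A, F, S — each has a terminal in every rule's right-hand side or depends on a non-nullable symbol.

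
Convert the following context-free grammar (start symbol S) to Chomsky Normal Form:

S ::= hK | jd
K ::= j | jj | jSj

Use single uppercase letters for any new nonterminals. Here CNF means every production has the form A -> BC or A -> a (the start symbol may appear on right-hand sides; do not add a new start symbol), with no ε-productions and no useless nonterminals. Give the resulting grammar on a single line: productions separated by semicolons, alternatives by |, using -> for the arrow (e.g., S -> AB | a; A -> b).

No ε-productions.
No unit productions to eliminate.
TERM: introduce C -> d, B -> h, A -> j and substitute in every rule of length ≥2.
BIN: K -> ASA becomes K -> AD, D -> SA.

S -> AC | BK; A -> j; B -> h; C -> d; D -> SA; K -> j | AA | AD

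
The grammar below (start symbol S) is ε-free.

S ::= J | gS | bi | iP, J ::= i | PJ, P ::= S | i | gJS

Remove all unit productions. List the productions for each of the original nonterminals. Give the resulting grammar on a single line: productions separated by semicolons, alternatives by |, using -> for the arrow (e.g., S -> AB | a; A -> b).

S -> i | PJ | bi | gS | iP; J -> i | PJ; P -> i | PJ | bi | gS | iP | gJS

Unit productions: P->S, S->J.
Unit pairs (A ⇒* B via units): (P,J), (P,S), (S,J).
S: inherits non-unit rules of {J, S} → PJ | bi | gS | i | iP.
J: inherits non-unit rules of {J} → PJ | i.
P: inherits non-unit rules of {J, P, S} → PJ | bi | gJS | gS | i | iP.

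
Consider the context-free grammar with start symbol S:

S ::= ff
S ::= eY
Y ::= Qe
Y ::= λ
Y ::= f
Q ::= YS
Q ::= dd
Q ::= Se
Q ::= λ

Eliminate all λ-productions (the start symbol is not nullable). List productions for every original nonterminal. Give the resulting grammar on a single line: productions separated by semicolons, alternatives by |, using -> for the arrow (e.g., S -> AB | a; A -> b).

S -> e | eY | ff; Q -> S | Se | YS | dd; Y -> e | f | Qe

Nullable set: {Q, Y}.
S -> eY: Y nullable, giving e | eY.
Drop Q -> λ.
Q -> YS: Y nullable, giving S | YS.
Drop Y -> λ.
Y -> Qe: Q nullable, giving Qe | e.
Unchanged (no nullable symbols): S -> ff; Q -> Se; Q -> dd; Y -> f.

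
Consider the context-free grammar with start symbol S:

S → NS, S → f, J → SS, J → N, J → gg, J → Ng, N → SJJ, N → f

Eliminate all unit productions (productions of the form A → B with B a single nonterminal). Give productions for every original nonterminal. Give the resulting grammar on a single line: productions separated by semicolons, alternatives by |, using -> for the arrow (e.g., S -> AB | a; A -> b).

Unit productions: J->N.
Unit pairs (A ⇒* B via units): (J,N).
S: inherits non-unit rules of {S} → NS | f.
J: inherits non-unit rules of {J, N} → Ng | SJJ | SS | f | gg.
N: inherits non-unit rules of {N} → SJJ | f.

S -> f | NS; J -> f | Ng | SS | gg | SJJ; N -> f | SJJ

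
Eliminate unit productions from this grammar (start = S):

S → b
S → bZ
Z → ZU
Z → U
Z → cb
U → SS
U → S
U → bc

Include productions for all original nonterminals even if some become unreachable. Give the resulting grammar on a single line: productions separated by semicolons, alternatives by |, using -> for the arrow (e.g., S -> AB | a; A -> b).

S -> b | bZ; U -> b | SS | bZ | bc; Z -> b | SS | ZU | bZ | bc | cb

Unit productions: U->S, Z->U.
Unit pairs (A ⇒* B via units): (U,S), (Z,S), (Z,U).
S: inherits non-unit rules of {S} → b | bZ.
U: inherits non-unit rules of {S, U} → SS | b | bZ | bc.
Z: inherits non-unit rules of {S, U, Z} → SS | ZU | b | bZ | bc | cb.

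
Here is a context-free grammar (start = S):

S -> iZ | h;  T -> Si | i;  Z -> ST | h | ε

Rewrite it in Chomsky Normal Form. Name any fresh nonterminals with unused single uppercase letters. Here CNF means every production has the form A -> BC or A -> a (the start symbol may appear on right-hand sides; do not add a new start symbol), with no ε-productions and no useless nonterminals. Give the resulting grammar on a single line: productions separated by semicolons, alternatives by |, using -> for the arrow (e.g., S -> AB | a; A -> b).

Nullable: {Z}; after ε-elimination: S -> h | i | iZ; T -> i | Si; Z -> h | ST.
No unit productions to eliminate.
TERM: introduce A -> i and substitute in every rule of length ≥2.

S -> h | i | AZ; A -> i; T -> i | SA; Z -> h | ST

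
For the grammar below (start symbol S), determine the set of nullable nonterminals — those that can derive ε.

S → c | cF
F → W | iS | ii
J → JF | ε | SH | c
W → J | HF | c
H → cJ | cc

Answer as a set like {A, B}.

{F, J, W}

Directly nullable (have an ε-rule): {J}.
W is nullable via W -> J (every symbol on the right is already known nullable).
F is nullable via F -> W (every symbol on the right is already known nullable).
Not nullable: H, S — each has a terminal in every rule's right-hand side or depends on a non-nullable symbol.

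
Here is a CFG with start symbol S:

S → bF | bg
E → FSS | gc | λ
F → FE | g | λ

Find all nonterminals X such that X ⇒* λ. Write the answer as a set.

Directly nullable (have an ε-rule): {E, F}.
Not nullable: S — each has a terminal in every rule's right-hand side or depends on a non-nullable symbol.

{E, F}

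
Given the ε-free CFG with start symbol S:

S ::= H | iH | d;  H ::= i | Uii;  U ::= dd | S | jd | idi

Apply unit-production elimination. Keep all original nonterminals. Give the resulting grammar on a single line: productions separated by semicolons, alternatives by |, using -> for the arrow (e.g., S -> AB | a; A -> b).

S -> d | i | iH | Uii; H -> i | Uii; U -> d | i | dd | iH | jd | Uii | idi

Unit productions: S->H, U->S.
Unit pairs (A ⇒* B via units): (S,H), (U,H), (U,S).
S: inherits non-unit rules of {H, S} → Uii | d | i | iH.
H: inherits non-unit rules of {H} → Uii | i.
U: inherits non-unit rules of {H, S, U} → Uii | d | dd | i | iH | idi | jd.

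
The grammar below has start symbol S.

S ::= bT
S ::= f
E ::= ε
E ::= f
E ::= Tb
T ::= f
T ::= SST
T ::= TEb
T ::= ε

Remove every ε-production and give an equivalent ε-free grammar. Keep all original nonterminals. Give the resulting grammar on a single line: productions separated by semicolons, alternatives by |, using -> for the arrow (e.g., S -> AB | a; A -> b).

S -> b | f | bT; E -> b | f | Tb; T -> b | f | Eb | SS | Tb | SST | TEb

Nullable set: {E, T}.
S -> bT: T nullable, giving b | bT.
Drop E -> ε.
E -> Tb: T nullable, giving Tb | b.
Drop T -> ε.
T -> SST: T nullable, giving SS | SST.
T -> TEb: T, E nullable, giving Eb | TEb | Tb | b.
Unchanged (no nullable symbols): S -> f; E -> f; T -> f.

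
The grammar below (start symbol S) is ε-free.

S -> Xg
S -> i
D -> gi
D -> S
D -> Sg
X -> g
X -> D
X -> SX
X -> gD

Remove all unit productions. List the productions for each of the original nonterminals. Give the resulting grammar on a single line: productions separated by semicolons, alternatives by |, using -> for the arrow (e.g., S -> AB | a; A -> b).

S -> i | Xg; D -> i | Sg | Xg | gi; X -> g | i | SX | Sg | Xg | gD | gi

Unit productions: D->S, X->D.
Unit pairs (A ⇒* B via units): (D,S), (X,D), (X,S).
S: inherits non-unit rules of {S} → Xg | i.
D: inherits non-unit rules of {D, S} → Sg | Xg | gi | i.
X: inherits non-unit rules of {D, S, X} → SX | Sg | Xg | g | gD | gi | i.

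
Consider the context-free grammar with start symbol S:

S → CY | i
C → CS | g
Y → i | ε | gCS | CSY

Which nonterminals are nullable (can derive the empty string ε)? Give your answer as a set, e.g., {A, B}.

Directly nullable (have an ε-rule): {Y}.
Not nullable: C, S — each has a terminal in every rule's right-hand side or depends on a non-nullable symbol.

{Y}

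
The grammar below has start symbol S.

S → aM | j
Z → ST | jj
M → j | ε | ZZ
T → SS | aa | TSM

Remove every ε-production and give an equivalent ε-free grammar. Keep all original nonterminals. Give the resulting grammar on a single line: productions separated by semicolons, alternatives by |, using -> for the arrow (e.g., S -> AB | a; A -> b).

S -> a | j | aM; M -> j | ZZ; T -> SS | TS | aa | TSM; Z -> ST | jj

Nullable set: {M}.
S -> aM: M nullable, giving a | aM.
Drop M -> ε.
T -> TSM: M nullable, giving TS | TSM.
Unchanged (no nullable symbols): S -> j; M -> ZZ; M -> j; T -> SS; T -> aa; Z -> ST; Z -> jj.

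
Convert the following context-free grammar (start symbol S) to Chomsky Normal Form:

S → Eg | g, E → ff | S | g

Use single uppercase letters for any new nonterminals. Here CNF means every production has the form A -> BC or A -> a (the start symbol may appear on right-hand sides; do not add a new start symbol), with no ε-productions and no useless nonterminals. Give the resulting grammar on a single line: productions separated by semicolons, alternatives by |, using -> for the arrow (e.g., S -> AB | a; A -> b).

S -> g | EA; A -> g; B -> f; E -> g | BB | EA

No ε-productions.
After unit-elimination: S -> g | Eg; E -> g | Eg | ff.
TERM: introduce B -> f, A -> g and substitute in every rule of length ≥2.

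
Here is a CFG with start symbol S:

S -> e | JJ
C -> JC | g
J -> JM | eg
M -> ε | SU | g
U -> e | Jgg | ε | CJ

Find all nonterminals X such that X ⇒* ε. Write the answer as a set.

Directly nullable (have an ε-rule): {M, U}.
Not nullable: C, J, S — each has a terminal in every rule's right-hand side or depends on a non-nullable symbol.

{M, U}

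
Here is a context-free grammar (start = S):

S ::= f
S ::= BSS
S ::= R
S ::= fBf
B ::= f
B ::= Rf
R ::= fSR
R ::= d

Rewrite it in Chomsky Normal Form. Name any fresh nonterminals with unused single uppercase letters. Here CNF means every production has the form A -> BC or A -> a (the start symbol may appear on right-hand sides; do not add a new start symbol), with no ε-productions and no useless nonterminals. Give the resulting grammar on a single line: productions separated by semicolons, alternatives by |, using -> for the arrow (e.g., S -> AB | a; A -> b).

S -> d | f | AD | AE | BF; A -> f; B -> f | RA; C -> SR; D -> BA; E -> SR; F -> SS; R -> d | AC

No ε-productions.
After unit-elimination: S -> d | f | BSS | fBf | fSR; B -> f | Rf; R -> d | fSR.
TERM: introduce A -> f and substitute in every rule of length ≥2.
BIN: R -> ASR becomes R -> AC, C -> SR; S -> ABA becomes S -> AD, D -> BA; S -> ASR becomes S -> AE, E -> SR; S -> BSS becomes S -> BF, F -> SS.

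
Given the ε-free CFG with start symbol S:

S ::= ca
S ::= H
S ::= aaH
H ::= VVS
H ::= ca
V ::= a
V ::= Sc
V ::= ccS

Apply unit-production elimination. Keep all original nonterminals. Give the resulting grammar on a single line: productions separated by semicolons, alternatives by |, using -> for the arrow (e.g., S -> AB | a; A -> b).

Unit productions: S->H.
Unit pairs (A ⇒* B via units): (S,H).
S: inherits non-unit rules of {H, S} → VVS | aaH | ca.
H: inherits non-unit rules of {H} → VVS | ca.
V: inherits non-unit rules of {V} → Sc | a | ccS.

S -> ca | VVS | aaH; H -> ca | VVS; V -> a | Sc | ccS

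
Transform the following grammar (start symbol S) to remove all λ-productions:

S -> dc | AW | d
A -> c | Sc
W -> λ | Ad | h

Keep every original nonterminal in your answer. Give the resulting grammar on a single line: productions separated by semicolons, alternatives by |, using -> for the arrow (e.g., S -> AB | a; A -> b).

S -> A | d | AW | dc; A -> c | Sc; W -> h | Ad

Nullable set: {W}.
S -> AW: W nullable, giving A | AW.
Drop W -> λ.
Unchanged (no nullable symbols): S -> d; S -> dc; A -> Sc; A -> c; W -> Ad; W -> h.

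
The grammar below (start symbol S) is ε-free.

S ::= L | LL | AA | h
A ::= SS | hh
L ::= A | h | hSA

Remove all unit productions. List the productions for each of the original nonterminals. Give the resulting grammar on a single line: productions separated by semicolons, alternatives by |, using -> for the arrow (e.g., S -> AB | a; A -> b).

S -> h | AA | LL | SS | hh | hSA; A -> SS | hh; L -> h | SS | hh | hSA

Unit productions: L->A, S->L.
Unit pairs (A ⇒* B via units): (L,A), (S,A), (S,L).
S: inherits non-unit rules of {A, L, S} → AA | LL | SS | h | hSA | hh.
A: inherits non-unit rules of {A} → SS | hh.
L: inherits non-unit rules of {A, L} → SS | h | hSA | hh.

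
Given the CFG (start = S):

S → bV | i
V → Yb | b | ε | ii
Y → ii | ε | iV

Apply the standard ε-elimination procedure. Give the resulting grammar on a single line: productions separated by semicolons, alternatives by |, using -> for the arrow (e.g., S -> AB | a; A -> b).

Nullable set: {V, Y}.
S -> bV: V nullable, giving b | bV.
Drop V -> ε.
V -> Yb: Y nullable, giving Yb | b.
Drop Y -> ε.
Y -> iV: V nullable, giving i | iV.
Unchanged (no nullable symbols): S -> i; V -> b; V -> ii; Y -> ii.

S -> b | i | bV; V -> b | Yb | ii; Y -> i | iV | ii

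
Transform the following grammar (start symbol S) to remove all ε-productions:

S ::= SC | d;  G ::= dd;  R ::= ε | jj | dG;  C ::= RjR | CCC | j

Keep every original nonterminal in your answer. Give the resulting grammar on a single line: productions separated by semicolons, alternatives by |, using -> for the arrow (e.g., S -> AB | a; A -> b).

Nullable set: {R}.
C -> RjR: R, R nullable, giving Rj | RjR | j | jR.
Drop R -> ε.
Unchanged (no nullable symbols): S -> SC; S -> d; C -> CCC; C -> j; G -> dd; R -> dG; R -> jj.

S -> d | SC; C -> j | Rj | jR | CCC | RjR; G -> dd; R -> dG | jj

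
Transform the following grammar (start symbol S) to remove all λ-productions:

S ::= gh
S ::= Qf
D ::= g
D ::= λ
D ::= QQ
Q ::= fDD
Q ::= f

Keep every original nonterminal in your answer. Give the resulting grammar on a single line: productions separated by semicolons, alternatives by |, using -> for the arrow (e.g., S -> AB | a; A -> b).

S -> Qf | gh; D -> g | QQ; Q -> f | fD | fDD

Nullable set: {D}.
Drop D -> λ.
Q -> fDD: D, D nullable, giving f | fD | fDD.
Unchanged (no nullable symbols): S -> Qf; S -> gh; D -> QQ; D -> g; Q -> f.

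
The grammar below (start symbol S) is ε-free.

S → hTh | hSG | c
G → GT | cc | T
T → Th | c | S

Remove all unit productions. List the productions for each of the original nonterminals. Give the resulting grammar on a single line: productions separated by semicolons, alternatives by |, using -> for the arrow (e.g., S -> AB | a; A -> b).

Unit productions: G->T, T->S.
Unit pairs (A ⇒* B via units): (G,S), (G,T), (T,S).
S: inherits non-unit rules of {S} → c | hSG | hTh.
G: inherits non-unit rules of {G, S, T} → GT | Th | c | cc | hSG | hTh.
T: inherits non-unit rules of {S, T} → Th | c | hSG | hTh.

S -> c | hSG | hTh; G -> c | GT | Th | cc | hSG | hTh; T -> c | Th | hSG | hTh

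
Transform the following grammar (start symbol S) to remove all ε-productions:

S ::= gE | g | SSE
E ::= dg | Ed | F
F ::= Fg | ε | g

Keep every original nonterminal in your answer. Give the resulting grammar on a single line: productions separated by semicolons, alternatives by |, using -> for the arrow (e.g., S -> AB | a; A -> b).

Nullable set: {E, F}.
S -> SSE: E nullable, giving SS | SSE.
S -> gE: E nullable, giving g | gE.
E -> Ed: E nullable, giving Ed | d.
E -> F: F nullable, giving F.
Drop F -> ε.
F -> Fg: F nullable, giving Fg | g.
Unchanged (no nullable symbols): S -> g; E -> dg; F -> g.

S -> g | SS | gE | SSE; E -> F | d | Ed | dg; F -> g | Fg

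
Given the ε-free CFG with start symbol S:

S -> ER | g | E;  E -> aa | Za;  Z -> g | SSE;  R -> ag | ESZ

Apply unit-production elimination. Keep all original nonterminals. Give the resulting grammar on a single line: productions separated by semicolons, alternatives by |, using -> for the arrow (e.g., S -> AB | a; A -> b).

Unit productions: S->E.
Unit pairs (A ⇒* B via units): (S,E).
S: inherits non-unit rules of {E, S} → ER | Za | aa | g.
E: inherits non-unit rules of {E} → Za | aa.
R: inherits non-unit rules of {R} → ESZ | ag.
Z: inherits non-unit rules of {Z} → SSE | g.

S -> g | ER | Za | aa; E -> Za | aa; R -> ag | ESZ; Z -> g | SSE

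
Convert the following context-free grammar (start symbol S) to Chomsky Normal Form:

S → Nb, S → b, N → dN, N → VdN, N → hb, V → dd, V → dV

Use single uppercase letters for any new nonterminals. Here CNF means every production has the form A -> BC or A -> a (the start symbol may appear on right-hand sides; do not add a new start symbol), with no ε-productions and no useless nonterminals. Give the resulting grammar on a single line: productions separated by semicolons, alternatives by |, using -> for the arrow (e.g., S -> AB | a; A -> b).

S -> b | NC; A -> d; B -> h; C -> b; D -> AN; N -> AN | BC | VD; V -> AA | AV

No ε-productions.
No unit productions to eliminate.
TERM: introduce C -> b, A -> d, B -> h and substitute in every rule of length ≥2.
BIN: N -> VAN becomes N -> VD, D -> AN.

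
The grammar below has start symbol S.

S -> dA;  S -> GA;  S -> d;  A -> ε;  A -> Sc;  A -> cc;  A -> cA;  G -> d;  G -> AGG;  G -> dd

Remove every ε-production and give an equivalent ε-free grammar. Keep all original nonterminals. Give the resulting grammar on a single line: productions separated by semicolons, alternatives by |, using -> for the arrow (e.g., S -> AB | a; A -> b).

S -> G | d | GA | dA; A -> c | Sc | cA | cc; G -> d | GG | dd | AGG

Nullable set: {A}.
S -> GA: A nullable, giving G | GA.
S -> dA: A nullable, giving d | dA.
Drop A -> ε.
A -> cA: A nullable, giving c | cA.
G -> AGG: A nullable, giving AGG | GG.
Unchanged (no nullable symbols): S -> d; A -> Sc; A -> cc; G -> d; G -> dd.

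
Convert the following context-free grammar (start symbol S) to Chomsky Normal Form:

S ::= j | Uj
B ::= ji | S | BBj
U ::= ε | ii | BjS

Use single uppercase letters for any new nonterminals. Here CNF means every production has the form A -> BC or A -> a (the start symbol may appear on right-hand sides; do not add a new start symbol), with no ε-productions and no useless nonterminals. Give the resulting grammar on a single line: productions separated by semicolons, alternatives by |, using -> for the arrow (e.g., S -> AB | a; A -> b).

Nullable: {U}; after ε-elimination: S -> j | Uj; B -> S | ji | BBj; U -> ii | BjS.
After unit-elimination: S -> j | Uj; B -> j | Uj | ji | BBj; U -> ii | BjS.
TERM: introduce C -> i, A -> j and substitute in every rule of length ≥2.
BIN: B -> BBA becomes B -> BD, D -> BA; U -> BAS becomes U -> BE, E -> AS.

S -> j | UA; A -> j; B -> j | AC | BD | UA; C -> i; D -> BA; E -> AS; U -> BE | CC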